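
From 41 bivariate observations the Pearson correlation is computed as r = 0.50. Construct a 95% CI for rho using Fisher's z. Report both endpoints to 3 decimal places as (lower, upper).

(0.227, 0.700)

z_r = atanh(0.50) = 0.549306;  SE = 1/√(n−3) = 1/√38 = 0.162221
z-limits: 0.549306 ± 1.960·0.162221 = 0.549306 ± 0.317953 = [0.231353, 0.867259]
ρ-limits: (tanh 0.231353, tanh 0.867259) = (0.227, 0.700)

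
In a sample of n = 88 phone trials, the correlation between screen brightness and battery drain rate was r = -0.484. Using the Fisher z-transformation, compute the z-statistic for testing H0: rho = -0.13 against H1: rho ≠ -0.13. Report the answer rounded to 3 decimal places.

Fisher z: atanh(-0.484) = -0.528195, atanh(-0.13) = -0.130740
z = (z_r − z_0)·√(n−3) = (-0.528195 − (-0.130740))·√85 = -0.397455 · 9.219544 = -3.664

-3.664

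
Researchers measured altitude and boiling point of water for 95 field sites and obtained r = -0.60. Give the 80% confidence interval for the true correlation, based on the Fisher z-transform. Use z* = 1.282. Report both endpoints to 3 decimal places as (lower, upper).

z_r = atanh(-0.60) = -0.693147;  SE = 1/√(n−3) = 1/√92 = 0.104257
z-limits: -0.693147 ± 1.282·0.104257 = -0.693147 ± 0.133657 = [-0.826804, -0.559490]
ρ-limits: (tanh -0.826804, tanh -0.559490) = (-0.679, -0.508)

(-0.679, -0.508)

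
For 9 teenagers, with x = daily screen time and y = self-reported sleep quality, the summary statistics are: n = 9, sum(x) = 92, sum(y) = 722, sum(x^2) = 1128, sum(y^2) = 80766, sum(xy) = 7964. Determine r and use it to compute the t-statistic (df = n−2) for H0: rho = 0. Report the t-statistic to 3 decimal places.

S_xy = nΣxy − ΣxΣy = 9·7964 − 92·722 = 71676 − 66424 = 5252
S_xx = nΣx² − (Σx)² = 9·1128 − 92² = 10152 − 8464 = 1688
S_yy = nΣy² − (Σy)² = 9·80766 − 722² = 726894 − 521284 = 205610
r = S_xy / √(S_xx·S_yy) = 5252 / √(1688·205610) = 5252 / √347069680 = 5252 / 18629.8062 = 0.2819
t = r·√(n−2)/√(1−r²) = 0.2819·√7 / √(1−0.079468) = 0.745837 / 0.959444 = 0.777

0.777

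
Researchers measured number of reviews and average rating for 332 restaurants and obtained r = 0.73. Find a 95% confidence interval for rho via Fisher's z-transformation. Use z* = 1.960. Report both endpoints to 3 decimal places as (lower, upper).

z_r = atanh(0.73) = 0.928727;  SE = 1/√(n−3) = 1/√329 = 0.055132
z-limits: 0.928727 ± 1.960·0.055132 = 0.928727 ± 0.108059 = [0.820668, 1.036786]
ρ-limits: (tanh 0.820668, tanh 1.036786) = (0.675, 0.777)

(0.675, 0.777)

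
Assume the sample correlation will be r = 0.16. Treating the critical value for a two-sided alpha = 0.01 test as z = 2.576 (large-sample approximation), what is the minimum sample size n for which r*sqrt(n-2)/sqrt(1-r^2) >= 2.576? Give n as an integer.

255

Need r·√(n−2)/√(1−r²) ≥ 2.576
√(n−2) ≥ 2.576·√(1−0.0256) / 0.16 = 2.576·0.987117 / 0.16 = 15.8926
n−2 ≥ 252.5747  ⇒  n ≥ 254.5747
Smallest integer n = 255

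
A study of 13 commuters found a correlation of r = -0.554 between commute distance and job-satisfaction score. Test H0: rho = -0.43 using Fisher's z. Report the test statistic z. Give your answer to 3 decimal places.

z_r = atanh(-0.554) = -0.624134,  z_0 = atanh(-0.43) = -0.459897
SE = 1/√(n−3) = 1/√10 = 0.316228
z = (z_r − z_0)/SE = (-0.624134 − (-0.459897)) / 0.316228 = -0.164237 / 0.316228 = -0.519

-0.519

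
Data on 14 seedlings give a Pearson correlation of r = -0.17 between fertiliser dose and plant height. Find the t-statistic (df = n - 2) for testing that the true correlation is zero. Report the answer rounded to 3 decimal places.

-0.598

t = r·√(n−2) / √(1−r²) with r = -0.17, n = 14
  = -0.17·√12 / √(1 − 0.0289)
  = -0.17·3.464102 / 0.985444
  = -0.588897 / 0.985444 = -0.598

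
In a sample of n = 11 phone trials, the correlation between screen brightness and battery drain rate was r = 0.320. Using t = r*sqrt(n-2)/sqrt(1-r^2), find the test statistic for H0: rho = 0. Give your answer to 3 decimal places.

t = r·√(n−2) / √(1−r²) with r = 0.320, n = 11
  = 0.320·√9 / √(1 − 0.102400)
  = 0.320·3.000000 / 0.947418
  = 0.960000 / 0.947418 = 1.013

1.013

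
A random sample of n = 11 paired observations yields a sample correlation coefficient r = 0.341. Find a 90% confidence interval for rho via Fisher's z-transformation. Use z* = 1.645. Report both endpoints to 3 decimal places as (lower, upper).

(-0.223, 0.734)

Fisher z: z_r = atanh(r) = ½·ln((1+0.341)/(1−0.341)) = 0.355224
SE(z) = 1/√(n−3) = 1/√8 = 0.353553
90% ⇒ z* = 1.645; margin = 1.645·0.353553 = 0.581595
CI on z-scale: (-0.226371, 0.936819)
Back-transform: tanh(-0.226371) = -0.222582, tanh(0.936819) = 0.733757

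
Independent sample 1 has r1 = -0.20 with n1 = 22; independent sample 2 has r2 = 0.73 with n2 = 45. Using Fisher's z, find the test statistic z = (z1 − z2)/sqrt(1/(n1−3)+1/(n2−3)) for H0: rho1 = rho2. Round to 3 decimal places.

-4.092

z1 = atanh(-0.20) = -0.202733,  z2 = atanh(0.73) = 0.928727
SE = √(1/(n1−3) + 1/(n2−3)) = √(1/19 + 1/42) = √(0.0526316 + 0.0238095) = √0.0764411 = 0.276480
z = (z1 − z2)/SE = (-0.202733 − 0.928727) / 0.276480 = -1.131460 / 0.276480 = -4.092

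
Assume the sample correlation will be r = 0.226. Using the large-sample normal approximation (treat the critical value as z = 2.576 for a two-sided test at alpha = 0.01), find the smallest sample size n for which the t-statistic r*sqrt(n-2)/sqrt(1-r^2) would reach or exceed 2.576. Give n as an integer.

Need r·√(n−2)/√(1−r²) ≥ 2.576
√(n−2) ≥ 2.576·√(1−0.051076) / 0.226 = 2.576·0.974127 / 0.226 = 11.1033
n−2 ≥ 123.2833  ⇒  n ≥ 125.2833
Smallest integer n = 126

126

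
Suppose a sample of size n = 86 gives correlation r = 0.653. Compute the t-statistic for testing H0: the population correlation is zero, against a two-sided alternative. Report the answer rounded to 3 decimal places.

7.902

1 − r² = 1 − 0.426409 = 0.573591;  √(1−r²) = 0.757358
√(n−2) = √84 = 9.165151
t = r·√(n−2)/√(1−r²) = 0.653 · 9.165151 / 0.757358 = 7.902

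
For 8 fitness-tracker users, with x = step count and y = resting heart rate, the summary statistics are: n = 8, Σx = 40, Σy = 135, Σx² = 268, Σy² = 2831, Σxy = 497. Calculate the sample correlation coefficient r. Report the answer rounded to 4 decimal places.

S_xy = nΣxy − ΣxΣy = 8·497 − 40·135 = 3976 − 5400 = -1424
S_xx = nΣx² − (Σx)² = 8·268 − 40² = 2144 − 1600 = 544
S_yy = nΣy² − (Σy)² = 8·2831 − 135² = 22648 − 18225 = 4423
r = S_xy / √(S_xx·S_yy) = -1424 / √(544·4423) = -1424 / √2406112 = -1424 / 1551.1647 = -0.9180

-0.9180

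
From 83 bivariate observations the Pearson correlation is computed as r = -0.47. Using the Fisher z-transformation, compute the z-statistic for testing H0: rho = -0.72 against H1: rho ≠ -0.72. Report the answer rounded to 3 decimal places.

3.556

z_r = atanh(-0.47) = -0.510070,  z_0 = atanh(-0.72) = -0.907645
SE = 1/√(n−3) = 1/√80 = 0.111803
z = (z_r − z_0)/SE = (-0.510070 − (-0.907645)) / 0.111803 = 0.397575 / 0.111803 = 3.556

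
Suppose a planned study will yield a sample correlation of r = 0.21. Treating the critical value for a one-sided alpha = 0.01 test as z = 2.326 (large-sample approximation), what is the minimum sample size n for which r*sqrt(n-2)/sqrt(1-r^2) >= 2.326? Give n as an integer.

120

Need r·√(n−2)/√(1−r²) ≥ 2.326
√(n−2) ≥ 2.326·√(1−0.0441) / 0.21 = 2.326·0.977701 / 0.21 = 10.8292
n−2 ≥ 117.2716  ⇒  n ≥ 119.2716
Smallest integer n = 120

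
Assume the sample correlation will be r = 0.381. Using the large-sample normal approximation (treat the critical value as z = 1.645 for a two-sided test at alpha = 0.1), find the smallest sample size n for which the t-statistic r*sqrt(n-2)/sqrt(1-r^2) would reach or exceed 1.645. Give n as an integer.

18

Need r·√(n−2)/√(1−r²) ≥ 1.645
√(n−2) ≥ 1.645·√(1−0.145161) / 0.381 = 1.645·0.924575 / 0.381 = 3.9919
n−2 ≥ 15.9353  ⇒  n ≥ 17.9353
Smallest integer n = 18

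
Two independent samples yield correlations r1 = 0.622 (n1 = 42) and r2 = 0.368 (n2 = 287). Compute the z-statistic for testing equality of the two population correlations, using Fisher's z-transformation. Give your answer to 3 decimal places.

z1 = atanh(0.622) = 0.728261,  z2 = atanh(0.368) = 0.386108
SE = √(1/(n1−3) + 1/(n2−3)) = √(1/39 + 1/284) = √(0.0256410 + 0.0035211) = √0.0291621 = 0.170769
z = (z1 − z2)/SE = (0.728261 − 0.386108) / 0.170769 = 0.342153 / 0.170769 = 2.004

2.004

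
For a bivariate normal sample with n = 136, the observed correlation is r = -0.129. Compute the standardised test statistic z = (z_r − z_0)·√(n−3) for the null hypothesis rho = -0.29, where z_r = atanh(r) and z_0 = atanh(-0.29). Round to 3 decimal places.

z_r = atanh(-0.129) = -0.129723,  z_0 = atanh(-0.29) = -0.298566
SE = 1/√(n−3) = 1/√133 = 0.086711
z = (z_r − z_0)/SE = (-0.129723 − (-0.298566)) / 0.086711 = 0.168843 / 0.086711 = 1.947

1.947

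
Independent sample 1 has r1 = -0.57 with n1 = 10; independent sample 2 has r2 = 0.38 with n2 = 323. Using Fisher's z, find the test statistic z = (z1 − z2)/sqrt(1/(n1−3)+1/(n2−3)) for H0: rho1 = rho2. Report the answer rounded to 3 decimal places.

-2.742

Fisher z-transforms: z1 = atanh(-0.57) = -0.647523, z2 = atanh(0.38) = 0.400060; difference d = -1.047583
Var(d) = 1/7 + 1/320 = 0.1428571 + 0.0031250 = 0.1459821
z = d/√Var(d) = -1.047583 / √0.1459821 = -1.047583 / 0.382076 = -2.742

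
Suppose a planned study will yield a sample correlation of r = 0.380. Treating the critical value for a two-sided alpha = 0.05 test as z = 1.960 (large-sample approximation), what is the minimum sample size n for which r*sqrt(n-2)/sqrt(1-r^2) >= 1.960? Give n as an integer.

Need r·√(n−2)/√(1−r²) ≥ 1.960
√(n−2) ≥ 1.960·√(1−0.144400) / 0.380 = 1.960·0.924986 / 0.380 = 4.7710
n−2 ≥ 22.7624  ⇒  n ≥ 24.7624
Smallest integer n = 25

25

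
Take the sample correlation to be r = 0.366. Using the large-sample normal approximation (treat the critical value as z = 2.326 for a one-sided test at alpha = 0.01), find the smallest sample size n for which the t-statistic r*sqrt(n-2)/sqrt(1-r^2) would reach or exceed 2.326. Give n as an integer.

Need r·√(n−2)/√(1−r²) ≥ 2.326
√(n−2) ≥ 2.326·√(1−0.133956) / 0.366 = 2.326·0.930615 / 0.366 = 5.9142
n−2 ≥ 34.9778  ⇒  n ≥ 36.9778
Smallest integer n = 37

37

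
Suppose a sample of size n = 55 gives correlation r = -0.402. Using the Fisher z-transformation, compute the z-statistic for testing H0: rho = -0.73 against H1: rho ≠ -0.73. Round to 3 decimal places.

z_r = atanh(-0.402) = -0.426032,  z_0 = atanh(-0.73) = -0.928727
SE = 1/√(n−3) = 1/√52 = 0.138675
z = (z_r − z_0)/SE = (-0.426032 − (-0.928727)) / 0.138675 = 0.502695 / 0.138675 = 3.625

3.625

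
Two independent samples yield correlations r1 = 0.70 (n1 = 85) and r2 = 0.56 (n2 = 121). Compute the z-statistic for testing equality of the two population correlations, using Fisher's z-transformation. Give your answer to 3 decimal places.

z1 = atanh(0.70) = 0.867301,  z2 = atanh(0.56) = 0.632833
SE = √(1/(n1−3) + 1/(n2−3)) = √(1/82 + 1/118) = √(0.0121951 + 0.0084746) = √0.0206697 = 0.143770
z = (z1 − z2)/SE = (0.867301 − 0.632833) / 0.143770 = 0.234468 / 0.143770 = 1.631

1.631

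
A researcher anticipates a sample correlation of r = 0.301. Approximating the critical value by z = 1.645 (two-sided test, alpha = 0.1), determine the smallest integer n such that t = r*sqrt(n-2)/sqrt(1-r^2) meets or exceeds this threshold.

30

Need r·√(n−2)/√(1−r²) ≥ 1.645
√(n−2) ≥ 1.645·√(1−0.090601) / 0.301 = 1.645·0.953624 / 0.301 = 5.2117
n−2 ≥ 27.1618  ⇒  n ≥ 29.1618
Smallest integer n = 30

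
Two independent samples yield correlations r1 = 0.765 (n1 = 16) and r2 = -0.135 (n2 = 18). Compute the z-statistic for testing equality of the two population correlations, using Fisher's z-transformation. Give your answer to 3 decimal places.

Fisher z-transforms: z1 = atanh(0.765) = 1.008160, z2 = atanh(-0.135) = -0.135829; difference d = 1.143989
Var(d) = 1/13 + 1/15 = 0.0769231 + 0.0666667 = 0.1435898
z = d/√Var(d) = 1.143989 / √0.1435898 = 1.143989 / 0.378932 = 3.019

3.019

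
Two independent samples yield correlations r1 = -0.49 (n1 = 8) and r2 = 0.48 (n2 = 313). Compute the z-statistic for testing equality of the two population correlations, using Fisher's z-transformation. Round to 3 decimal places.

-2.349

Fisher z-transforms: z1 = atanh(-0.49) = -0.536060, z2 = atanh(0.48) = 0.522984; difference d = -1.059044
Var(d) = 1/5 + 1/310 = 0.2000000 + 0.0032258 = 0.2032258
z = d/√Var(d) = -1.059044 / √0.2032258 = -1.059044 / 0.450806 = -2.349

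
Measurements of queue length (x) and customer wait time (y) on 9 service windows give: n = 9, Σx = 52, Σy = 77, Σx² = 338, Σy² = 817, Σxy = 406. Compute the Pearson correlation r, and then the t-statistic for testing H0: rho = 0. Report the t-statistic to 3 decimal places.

-1.546

Numerator: nΣxy − (Σx)(Σy) = 9·406 − (52)(77) = -350
Denominator: √[(nΣx²−(Σx)²)(nΣy²−(Σy)²)]
  nΣx²−(Σx)² = 9·338 − 2704 = 338;  nΣy²−(Σy)² = 9·817 − 5929 = 1424
  √(338·1424) = √481312 = 693.7665
r = -350 / 693.7665 = -0.5045
t = r·√(n−2)/√(1−r²) = -0.5045·√7 / √(1−0.254520) = -1.334782 / 0.863412 = -1.546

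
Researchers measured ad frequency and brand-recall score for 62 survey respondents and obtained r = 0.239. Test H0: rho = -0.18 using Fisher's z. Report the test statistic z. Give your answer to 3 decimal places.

3.270

Fisher z: atanh(0.239) = 0.243713, atanh(-0.18) = -0.181983
z = (z_r − z_0)·√(n−3) = (0.243713 − (-0.181983))·√59 = 0.425696 · 7.681146 = 3.270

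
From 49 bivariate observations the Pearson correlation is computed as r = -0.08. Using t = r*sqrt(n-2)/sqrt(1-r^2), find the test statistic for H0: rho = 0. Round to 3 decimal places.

t = r·√(n−2) / √(1−r²) with r = -0.08, n = 49
  = -0.08·√47 / √(1 − 0.0064)
  = -0.08·6.855655 / 0.996795
  = -0.548452 / 0.996795 = -0.550

-0.550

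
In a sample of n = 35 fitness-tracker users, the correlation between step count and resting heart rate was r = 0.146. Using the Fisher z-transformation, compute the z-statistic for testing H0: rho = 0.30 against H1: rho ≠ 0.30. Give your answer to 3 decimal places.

-0.919

Fisher z: atanh(0.146) = 0.147051, atanh(0.30) = 0.309520
z = (z_r − z_0)·√(n−3) = (0.147051 − 0.309520)·√32 = -0.162469 · 5.656854 = -0.919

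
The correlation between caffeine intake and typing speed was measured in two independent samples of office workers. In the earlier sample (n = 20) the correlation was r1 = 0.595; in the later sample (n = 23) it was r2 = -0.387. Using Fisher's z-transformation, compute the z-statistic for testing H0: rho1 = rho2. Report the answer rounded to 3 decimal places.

z1 = atanh(0.595) = 0.685371,  z2 = atanh(-0.387) = -0.408267
SE = √(1/(n1−3) + 1/(n2−3)) = √(1/17 + 1/20) = √(0.0588235 + 0.0500000) = √0.1088235 = 0.329884
z = (z1 − z2)/SE = (0.685371 − (-0.408267)) / 0.329884 = 1.093638 / 0.329884 = 3.315

3.315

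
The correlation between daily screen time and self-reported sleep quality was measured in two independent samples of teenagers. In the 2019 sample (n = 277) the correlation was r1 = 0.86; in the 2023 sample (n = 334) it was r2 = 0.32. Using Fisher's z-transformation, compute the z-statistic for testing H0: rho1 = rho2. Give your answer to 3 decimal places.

11.775

Fisher z-transforms: z1 = atanh(0.86) = 1.293345, z2 = atanh(0.32) = 0.331647; difference d = 0.961698
Var(d) = 1/274 + 1/331 = 0.0036496 + 0.0030211 = 0.0066707
z = d/√Var(d) = 0.961698 / √0.0066707 = 0.961698 / 0.081674 = 11.775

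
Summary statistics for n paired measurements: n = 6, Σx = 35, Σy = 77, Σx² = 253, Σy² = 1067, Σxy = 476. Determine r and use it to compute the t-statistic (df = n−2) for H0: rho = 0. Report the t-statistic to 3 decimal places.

0.959

Numerator: nΣxy − (Σx)(Σy) = 6·476 − (35)(77) = 161
Denominator: √[(nΣx²−(Σx)²)(nΣy²−(Σy)²)]
  nΣx²−(Σx)² = 6·253 − 1225 = 293;  nΣy²−(Σy)² = 6·1067 − 5929 = 473
  √(293·473) = √138589 = 372.2754
r = 161 / 372.2754 = 0.4325
t = r·√(n−2)/√(1−r²) = 0.4325·√4 / √(1−0.187056) = 0.865000 / 0.901634 = 0.959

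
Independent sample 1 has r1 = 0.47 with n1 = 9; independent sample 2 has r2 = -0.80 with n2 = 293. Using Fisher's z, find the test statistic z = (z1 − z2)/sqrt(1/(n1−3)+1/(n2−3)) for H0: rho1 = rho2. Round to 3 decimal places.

z1 = atanh(0.47) = 0.510070,  z2 = atanh(-0.80) = -1.098612
SE = √(1/(n1−3) + 1/(n2−3)) = √(1/6 + 1/290) = √(0.1666667 + 0.0034483) = √0.1701150 = 0.412450
z = (z1 − z2)/SE = (0.510070 − (-1.098612)) / 0.412450 = 1.608682 / 0.412450 = 3.900

3.900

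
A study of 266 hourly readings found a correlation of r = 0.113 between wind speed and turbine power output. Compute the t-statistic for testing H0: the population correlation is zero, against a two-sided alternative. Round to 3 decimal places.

t = r·√(n−2) / √(1−r²) with r = 0.113, n = 266
  = 0.113·√264 / √(1 − 0.012769)
  = 0.113·16.248077 / 0.993595
  = 1.836033 / 0.993595 = 1.848

1.848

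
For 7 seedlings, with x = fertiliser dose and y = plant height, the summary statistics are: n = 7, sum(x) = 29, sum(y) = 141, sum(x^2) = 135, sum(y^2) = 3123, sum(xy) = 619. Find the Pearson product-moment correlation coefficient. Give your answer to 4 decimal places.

Numerator: nΣxy − (Σx)(Σy) = 7·619 − (29)(141) = 244
Denominator: √[(nΣx²−(Σx)²)(nΣy²−(Σy)²)]
  nΣx²−(Σx)² = 7·135 − 841 = 104;  nΣy²−(Σy)² = 7·3123 − 19881 = 1980
  √(104·1980) = √205920 = 453.7841
r = 244 / 453.7841 = 0.5377

0.5377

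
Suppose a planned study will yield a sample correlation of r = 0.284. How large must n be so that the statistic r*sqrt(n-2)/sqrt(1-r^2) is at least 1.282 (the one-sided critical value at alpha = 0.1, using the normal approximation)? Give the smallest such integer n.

21

r√(n−2)/√(1−r²) ≥ 1.282  ⇔  n−2 ≥ (1.282)²·(1−r²)/r²
(1−r²)/r² = (1−0.080656)/0.080656 = 11.3983
n ≥ 2 + 1.643524·11.3983 = 2 + 18.7334 = 20.7334
⌈20.7334⌉ = 21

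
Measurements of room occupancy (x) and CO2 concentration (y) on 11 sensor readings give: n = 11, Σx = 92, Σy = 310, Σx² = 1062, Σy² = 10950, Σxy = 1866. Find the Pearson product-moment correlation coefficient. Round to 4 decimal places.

S_xy = nΣxy − ΣxΣy = 11·1866 − 92·310 = 20526 − 28520 = -7994
S_xx = nΣx² − (Σx)² = 11·1062 − 92² = 11682 − 8464 = 3218
S_yy = nΣy² − (Σy)² = 11·10950 − 310² = 120450 − 96100 = 24350
r = S_xy / √(S_xx·S_yy) = -7994 / √(3218·24350) = -7994 / √78358300 = -7994 / 8852.0224 = -0.9031

-0.9031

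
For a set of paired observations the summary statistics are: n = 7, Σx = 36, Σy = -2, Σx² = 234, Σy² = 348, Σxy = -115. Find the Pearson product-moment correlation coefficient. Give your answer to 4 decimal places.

-0.8037

S_xy = nΣxy − ΣxΣy = 7·(-115) − 36·(-2) = -805 − (-72) = -733
S_xx = nΣx² − (Σx)² = 7·234 − 36² = 1638 − 1296 = 342
S_yy = nΣy² − (Σy)² = 7·348 − (-2)² = 2436 − 4 = 2432
r = S_xy / √(S_xx·S_yy) = -733 / √(342·2432) = -733 / √831744 = -733 / 912.0000 = -0.8037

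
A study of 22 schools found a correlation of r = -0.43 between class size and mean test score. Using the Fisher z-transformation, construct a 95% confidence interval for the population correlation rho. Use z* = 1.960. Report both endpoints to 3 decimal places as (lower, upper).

(-0.721, -0.010)

z_r = atanh(-0.43) = -0.459897;  SE = 1/√(n−3) = 1/√19 = 0.229416
z-limits: -0.459897 ± 1.960·0.229416 = -0.459897 ± 0.449655 = [-0.909552, -0.010242]
ρ-limits: (tanh -0.909552, tanh -0.010242) = (-0.721, -0.010)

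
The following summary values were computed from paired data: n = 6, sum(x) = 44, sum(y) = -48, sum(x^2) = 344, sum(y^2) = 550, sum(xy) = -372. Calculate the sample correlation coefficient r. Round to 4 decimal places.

-0.3361

Numerator: nΣxy − (Σx)(Σy) = 6·(-372) − (44)(-48) = -120
Denominator: √[(nΣx²−(Σx)²)(nΣy²−(Σy)²)]
  nΣx²−(Σx)² = 6·344 − 1936 = 128;  nΣy²−(Σy)² = 6·550 − 2304 = 996
  √(128·996) = √127488 = 357.0546
r = -120 / 357.0546 = -0.3361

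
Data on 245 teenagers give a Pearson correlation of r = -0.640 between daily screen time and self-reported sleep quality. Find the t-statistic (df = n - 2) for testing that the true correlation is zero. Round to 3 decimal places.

-12.984

1 − r² = 1 − 0.409600 = 0.590400;  √(1−r²) = 0.768375
√(n−2) = √243 = 15.588457
t = r·√(n−2)/√(1−r²) = -0.640 · 15.588457 / 0.768375 = -12.984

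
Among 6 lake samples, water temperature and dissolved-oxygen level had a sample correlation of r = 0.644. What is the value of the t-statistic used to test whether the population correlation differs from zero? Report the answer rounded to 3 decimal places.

t = r·√(n−2) / √(1−r²) with r = 0.644, n = 6
  = 0.644·√4 / √(1 − 0.414736)
  = 0.644·2.000000 / 0.765025
  = 1.288000 / 0.765025 = 1.684

1.684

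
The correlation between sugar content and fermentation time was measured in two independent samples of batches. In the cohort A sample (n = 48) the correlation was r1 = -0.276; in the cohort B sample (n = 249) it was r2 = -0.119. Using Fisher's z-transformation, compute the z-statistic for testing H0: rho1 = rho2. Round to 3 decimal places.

z1 = atanh(-0.276) = -0.283347,  z2 = atanh(-0.119) = -0.119567
SE = √(1/(n1−3) + 1/(n2−3)) = √(1/45 + 1/246) = √(0.0222222 + 0.0040650) = √0.0262872 = 0.162133
z = (z1 − z2)/SE = (-0.283347 − (-0.119567)) / 0.162133 = -0.163780 / 0.162133 = -1.010

-1.010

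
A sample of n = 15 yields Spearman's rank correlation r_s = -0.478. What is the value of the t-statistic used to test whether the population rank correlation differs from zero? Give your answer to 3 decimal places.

1 − r_s² = 1 − 0.228484 = 0.771516;  √(1−r_s²) = 0.878360
√(n−2) = √13 = 3.605551
t = r_s·√(n−2)/√(1−r_s²) = -0.478 · 3.605551 / 0.878360 = -1.962

-1.962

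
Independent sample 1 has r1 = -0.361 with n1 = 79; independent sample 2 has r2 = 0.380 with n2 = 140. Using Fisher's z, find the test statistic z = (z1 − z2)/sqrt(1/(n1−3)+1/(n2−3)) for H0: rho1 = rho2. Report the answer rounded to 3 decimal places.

-5.440

Fisher z-transforms: z1 = atanh(-0.361) = -0.378035, z2 = atanh(0.380) = 0.400060; difference d = -0.778095
Var(d) = 1/76 + 1/137 = 0.0131579 + 0.0072993 = 0.0204572
z = d/√Var(d) = -0.778095 / √0.0204572 = -0.778095 / 0.143029 = -5.440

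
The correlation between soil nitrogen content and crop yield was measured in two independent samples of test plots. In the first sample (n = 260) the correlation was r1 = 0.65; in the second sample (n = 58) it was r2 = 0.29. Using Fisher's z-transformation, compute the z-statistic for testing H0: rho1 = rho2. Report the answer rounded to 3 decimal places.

3.209

Fisher z-transforms: z1 = atanh(0.65) = 0.775299, z2 = atanh(0.29) = 0.298566; difference d = 0.476733
Var(d) = 1/257 + 1/55 = 0.0038911 + 0.0181818 = 0.0220729
z = d/√Var(d) = 0.476733 / √0.0220729 = 0.476733 / 0.148570 = 3.209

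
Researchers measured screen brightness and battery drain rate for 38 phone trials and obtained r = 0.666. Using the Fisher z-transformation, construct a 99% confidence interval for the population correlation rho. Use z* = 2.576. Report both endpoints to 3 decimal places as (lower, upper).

(0.352, 0.845)

Fisher z: z_r = atanh(r) = ½·ln((1+0.666)/(1−0.666)) = 0.803520
SE(z) = 1/√(n−3) = 1/√35 = 0.169031
99% ⇒ z* = 2.576; margin = 2.576·0.169031 = 0.435424
CI on z-scale: (0.368096, 1.238944)
Back-transform: tanh(0.368096) = 0.352325, tanh(1.238944) = 0.845154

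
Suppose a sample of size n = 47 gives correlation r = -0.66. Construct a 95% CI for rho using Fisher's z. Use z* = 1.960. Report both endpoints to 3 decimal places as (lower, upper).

(-0.796, -0.460)

Fisher z: z_r = atanh(r) = ½·ln((1+(-0.66))/(1−(-0.66))) = -0.792814
SE(z) = 1/√(n−3) = 1/√44 = 0.150756
95% ⇒ z* = 1.960; margin = 1.960·0.150756 = 0.295482
CI on z-scale: (-1.088296, -0.497332)
Back-transform: tanh(-1.088296) = -0.796255, tanh(-0.497332) = -0.460016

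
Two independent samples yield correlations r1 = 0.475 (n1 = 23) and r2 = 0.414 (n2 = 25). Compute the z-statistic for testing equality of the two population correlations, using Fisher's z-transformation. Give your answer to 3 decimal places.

0.246

z1 = atanh(0.475) = 0.516508,  z2 = atanh(0.414) = 0.440429
SE = √(1/(n1−3) + 1/(n2−3)) = √(1/20 + 1/22) = √(0.0500000 + 0.0454545) = √0.0954545 = 0.308957
z = (z1 − z2)/SE = (0.516508 − 0.440429) / 0.308957 = 0.076079 / 0.308957 = 0.246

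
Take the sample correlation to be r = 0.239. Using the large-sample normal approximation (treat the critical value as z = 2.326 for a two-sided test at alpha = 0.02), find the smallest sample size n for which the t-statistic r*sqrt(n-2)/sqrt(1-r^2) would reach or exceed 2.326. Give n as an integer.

92

r√(n−2)/√(1−r²) ≥ 2.326  ⇔  n−2 ≥ (2.326)²·(1−r²)/r²
(1−r²)/r² = (1−0.057121)/0.057121 = 16.5067
n ≥ 2 + 5.410276·16.5067 = 2 + 89.3058 = 91.3058
⌈91.3058⌉ = 92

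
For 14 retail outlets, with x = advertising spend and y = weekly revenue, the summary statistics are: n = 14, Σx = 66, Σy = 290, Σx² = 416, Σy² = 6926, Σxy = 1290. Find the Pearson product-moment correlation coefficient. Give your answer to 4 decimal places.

-0.2485

Numerator: nΣxy − (Σx)(Σy) = 14·1290 − (66)(290) = -1080
Denominator: √[(nΣx²−(Σx)²)(nΣy²−(Σy)²)]
  nΣx²−(Σx)² = 14·416 − 4356 = 1468;  nΣy²−(Σy)² = 14·6926 − 84100 = 12864
  √(1468·12864) = √18884352 = 4345.6130
r = -1080 / 4345.6130 = -0.2485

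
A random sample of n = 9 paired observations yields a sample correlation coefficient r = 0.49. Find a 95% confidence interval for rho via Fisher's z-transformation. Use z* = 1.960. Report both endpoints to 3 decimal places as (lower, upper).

Fisher z: z_r = atanh(r) = ½·ln((1+0.49)/(1−0.49)) = 0.536060
SE(z) = 1/√(n−3) = 1/√6 = 0.408248
95% ⇒ z* = 1.960; margin = 1.960·0.408248 = 0.800166
CI on z-scale: (-0.264106, 1.336226)
Back-transform: tanh(-0.264106) = -0.258132, tanh(1.336226) = 0.870763

(-0.258, 0.871)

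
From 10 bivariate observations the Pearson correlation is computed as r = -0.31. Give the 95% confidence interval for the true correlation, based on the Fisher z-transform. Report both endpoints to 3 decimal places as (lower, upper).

z_r = atanh(-0.31) = -0.320545;  SE = 1/√(n−3) = 1/√7 = 0.377964
z-limits: -0.320545 ± 1.960·0.377964 = -0.320545 ± 0.740809 = [-1.061354, 0.420264]
ρ-limits: (tanh -1.061354, tanh 0.420264) = (-0.786, 0.397)

(-0.786, 0.397)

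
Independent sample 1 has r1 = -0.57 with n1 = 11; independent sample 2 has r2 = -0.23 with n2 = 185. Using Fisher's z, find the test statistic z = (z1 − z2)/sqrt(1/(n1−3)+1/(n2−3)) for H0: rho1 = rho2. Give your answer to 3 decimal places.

z1 = atanh(-0.57) = -0.647523,  z2 = atanh(-0.23) = -0.234189
SE = √(1/(n1−3) + 1/(n2−3)) = √(1/8 + 1/182) = √(0.1250000 + 0.0054945) = √0.1304945 = 0.361240
z = (z1 − z2)/SE = (-0.647523 − (-0.234189)) / 0.361240 = -0.413334 / 0.361240 = -1.144

-1.144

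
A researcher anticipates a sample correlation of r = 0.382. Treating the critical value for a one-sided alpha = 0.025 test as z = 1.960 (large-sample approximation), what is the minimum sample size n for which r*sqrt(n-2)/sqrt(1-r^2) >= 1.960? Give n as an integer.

25

r√(n−2)/√(1−r²) ≥ 1.960  ⇔  n−2 ≥ (1.960)²·(1−r²)/r²
(1−r²)/r² = (1−0.145924)/0.145924 = 5.8529
n ≥ 2 + 3.8416·5.8529 = 2 + 22.4845 = 24.4845
⌈24.4845⌉ = 25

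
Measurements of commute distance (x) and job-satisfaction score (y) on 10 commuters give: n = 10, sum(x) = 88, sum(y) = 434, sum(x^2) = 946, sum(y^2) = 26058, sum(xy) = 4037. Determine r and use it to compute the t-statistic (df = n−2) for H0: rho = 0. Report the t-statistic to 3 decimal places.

0.564

S_xy = nΣxy − ΣxΣy = 10·4037 − 88·434 = 40370 − 38192 = 2178
S_xx = nΣx² − (Σx)² = 10·946 − 88² = 9460 − 7744 = 1716
S_yy = nΣy² − (Σy)² = 10·26058 − 434² = 260580 − 188356 = 72224
r = S_xy / √(S_xx·S_yy) = 2178 / √(1716·72224) = 2178 / √123936384 = 2178 / 11132.6719 = 0.1956
t = r·√(n−2)/√(1−r²) = 0.1956·√8 / √(1−0.038259) = 0.553240 / 0.980684 = 0.564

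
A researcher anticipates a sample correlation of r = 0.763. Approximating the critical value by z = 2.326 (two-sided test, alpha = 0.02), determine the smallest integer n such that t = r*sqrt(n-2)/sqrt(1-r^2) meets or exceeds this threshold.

6

r√(n−2)/√(1−r²) ≥ 2.326  ⇔  n−2 ≥ (2.326)²·(1−r²)/r²
(1−r²)/r² = (1−0.582169)/0.582169 = 0.7177
n ≥ 2 + 5.410276·0.7177 = 2 + 3.8830 = 5.8830
⌈5.8830⌉ = 6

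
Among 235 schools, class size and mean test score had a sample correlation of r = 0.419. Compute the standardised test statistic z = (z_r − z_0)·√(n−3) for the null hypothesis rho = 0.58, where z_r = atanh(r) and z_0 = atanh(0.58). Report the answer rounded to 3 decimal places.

Fisher z: atanh(0.419) = 0.446478, atanh(0.58) = 0.662463
z = (z_r − z_0)·√(n−3) = (0.446478 − 0.662463)·√232 = -0.215985 · 15.231546 = -3.290

-3.290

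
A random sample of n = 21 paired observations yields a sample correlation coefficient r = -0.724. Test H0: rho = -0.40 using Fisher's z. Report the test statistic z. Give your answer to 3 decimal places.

z_r = atanh(-0.724) = -0.916001,  z_0 = atanh(-0.40) = -0.423649
SE = 1/√(n−3) = 1/√18 = 0.235702
z = (z_r − z_0)/SE = (-0.916001 − (-0.423649)) / 0.235702 = -0.492352 / 0.235702 = -2.089

-2.089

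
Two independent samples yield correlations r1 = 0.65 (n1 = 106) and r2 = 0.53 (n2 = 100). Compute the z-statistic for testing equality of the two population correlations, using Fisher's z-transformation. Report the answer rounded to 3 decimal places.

Fisher z-transforms: z1 = atanh(0.65) = 0.775299, z2 = atanh(0.53) = 0.590145; difference d = 0.185154
Var(d) = 1/103 + 1/97 = 0.0097087 + 0.0103093 = 0.0200180
z = d/√Var(d) = 0.185154 / √0.0200180 = 0.185154 / 0.141485 = 1.309

1.309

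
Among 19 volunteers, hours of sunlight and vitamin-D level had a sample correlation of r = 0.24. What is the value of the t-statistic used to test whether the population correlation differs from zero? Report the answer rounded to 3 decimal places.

t = r·√(n−2) / √(1−r²) with r = 0.24, n = 19
  = 0.24·√17 / √(1 − 0.0576)
  = 0.24·4.123106 / 0.970773
  = 0.989545 / 0.970773 = 1.019

1.019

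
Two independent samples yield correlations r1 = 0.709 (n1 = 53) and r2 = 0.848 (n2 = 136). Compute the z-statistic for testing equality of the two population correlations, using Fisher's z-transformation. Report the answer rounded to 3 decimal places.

Fisher z-transforms: z1 = atanh(0.709) = 0.885170, z2 = atanh(0.848) = 1.248989; difference d = -0.363819
Var(d) = 1/50 + 1/133 = 0.0200000 + 0.0075188 = 0.0275188
z = d/√Var(d) = -0.363819 / √0.0275188 = -0.363819 / 0.165888 = -2.193

-2.193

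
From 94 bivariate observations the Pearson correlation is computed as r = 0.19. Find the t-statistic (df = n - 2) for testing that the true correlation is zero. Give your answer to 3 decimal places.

1.856

1 − r² = 1 − 0.0361 = 0.9639;  √(1−r²) = 0.981784
√(n−2) = √92 = 9.591663
t = r·√(n−2)/√(1−r²) = 0.19 · 9.591663 / 0.981784 = 1.856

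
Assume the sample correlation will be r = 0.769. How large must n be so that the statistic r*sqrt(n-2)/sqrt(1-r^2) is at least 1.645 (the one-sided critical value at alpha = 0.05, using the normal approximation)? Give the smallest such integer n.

4

Need r·√(n−2)/√(1−r²) ≥ 1.645
√(n−2) ≥ 1.645·√(1−0.591361) / 0.769 = 1.645·0.639249 / 0.769 = 1.3674
n−2 ≥ 1.8698  ⇒  n ≥ 3.8698
Smallest integer n = 4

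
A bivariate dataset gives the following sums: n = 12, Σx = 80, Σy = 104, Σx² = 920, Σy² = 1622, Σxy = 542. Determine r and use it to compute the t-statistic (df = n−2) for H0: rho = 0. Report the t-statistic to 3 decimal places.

-0.946

S_xy = nΣxy − ΣxΣy = 12·542 − 80·104 = 6504 − 8320 = -1816
S_xx = nΣx² − (Σx)² = 12·920 − 80² = 11040 − 6400 = 4640
S_yy = nΣy² − (Σy)² = 12·1622 − 104² = 19464 − 10816 = 8648
r = S_xy / √(S_xx·S_yy) = -1816 / √(4640·8648) = -1816 / √40126720 = -1816 / 6334.5655 = -0.2867
t = r·√(n−2)/√(1−r²) = -0.2867·√10 / √(1−0.082197) = -0.906625 / 0.958020 = -0.946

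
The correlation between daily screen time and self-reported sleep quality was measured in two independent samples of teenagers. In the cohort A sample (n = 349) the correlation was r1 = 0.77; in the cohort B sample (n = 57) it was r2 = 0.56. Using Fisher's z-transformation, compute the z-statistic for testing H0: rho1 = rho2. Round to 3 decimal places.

Fisher z-transforms: z1 = atanh(0.77) = 1.020328, z2 = atanh(0.56) = 0.632833; difference d = 0.387495
Var(d) = 1/346 + 1/54 = 0.0028902 + 0.0185185 = 0.0214087
z = d/√Var(d) = 0.387495 / √0.0214087 = 0.387495 / 0.146317 = 2.648

2.648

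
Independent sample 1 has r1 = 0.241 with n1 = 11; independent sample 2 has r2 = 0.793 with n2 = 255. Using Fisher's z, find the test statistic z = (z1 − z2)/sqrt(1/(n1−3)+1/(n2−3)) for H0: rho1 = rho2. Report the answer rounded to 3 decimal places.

-2.321

Fisher z-transforms: z1 = atanh(0.241) = 0.245836, z2 = atanh(0.793) = 1.079463; difference d = -0.833627
Var(d) = 1/8 + 1/252 = 0.1250000 + 0.0039683 = 0.1289683
z = d/√Var(d) = -0.833627 / √0.1289683 = -0.833627 / 0.359122 = -2.321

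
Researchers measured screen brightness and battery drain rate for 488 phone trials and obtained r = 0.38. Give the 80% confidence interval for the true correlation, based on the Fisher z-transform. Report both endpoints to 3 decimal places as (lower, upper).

z_r = atanh(0.38) = 0.400060;  SE = 1/√(n−3) = 1/√485 = 0.045408
z-limits: 0.400060 ± 1.282·0.045408 = 0.400060 ± 0.058213 = [0.341847, 0.458273]
ρ-limits: (tanh 0.341847, tanh 0.458273) = (0.329, 0.429)

(0.329, 0.429)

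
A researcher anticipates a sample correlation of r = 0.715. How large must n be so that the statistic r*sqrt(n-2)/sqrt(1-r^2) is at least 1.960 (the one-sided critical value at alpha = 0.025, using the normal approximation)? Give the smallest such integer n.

6

r√(n−2)/√(1−r²) ≥ 1.960  ⇔  n−2 ≥ (1.960)²·(1−r²)/r²
(1−r²)/r² = (1−0.511225)/0.511225 = 0.9561
n ≥ 2 + 3.8416·0.9561 = 2 + 3.6730 = 5.6730
⌈5.6730⌉ = 6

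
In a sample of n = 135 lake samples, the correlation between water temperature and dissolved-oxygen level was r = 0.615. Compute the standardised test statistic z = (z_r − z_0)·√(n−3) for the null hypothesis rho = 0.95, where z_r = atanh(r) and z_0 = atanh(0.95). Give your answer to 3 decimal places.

Fisher z: atanh(0.615) = 0.716923, atanh(0.95) = 1.831781
z = (z_r − z_0)·√(n−3) = (0.716923 − 1.831781)·√132 = -1.114858 · 11.489125 = -12.809

-12.809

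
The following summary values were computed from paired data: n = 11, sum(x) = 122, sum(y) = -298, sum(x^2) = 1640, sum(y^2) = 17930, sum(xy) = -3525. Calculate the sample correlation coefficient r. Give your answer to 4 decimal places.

S_xy = nΣxy − ΣxΣy = 11·(-3525) − 122·(-298) = -38775 − (-36356) = -2419
S_xx = nΣx² − (Σx)² = 11·1640 − 122² = 18040 − 14884 = 3156
S_yy = nΣy² − (Σy)² = 11·17930 − (-298)² = 197230 − 88804 = 108426
r = S_xy / √(S_xx·S_yy) = -2419 / √(3156·108426) = -2419 / √342192456 = -2419 / 18498.4447 = -0.1308

-0.1308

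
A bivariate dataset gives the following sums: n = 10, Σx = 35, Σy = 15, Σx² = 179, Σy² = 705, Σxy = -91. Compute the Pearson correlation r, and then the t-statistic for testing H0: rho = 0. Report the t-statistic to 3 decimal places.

Numerator: nΣxy − (Σx)(Σy) = 10·(-91) − (35)(15) = -1435
Denominator: √[(nΣx²−(Σx)²)(nΣy²−(Σy)²)]
  nΣx²−(Σx)² = 10·179 − 1225 = 565;  nΣy²−(Σy)² = 10·705 − 225 = 6825
  √(565·6825) = √3856125 = 1963.7019
r = -1435 / 1963.7019 = -0.7308
t = r·√(n−2)/√(1−r²) = -0.7308·√8 / √(1−0.534069) = -2.067015 / 0.682591 = -3.028

-3.028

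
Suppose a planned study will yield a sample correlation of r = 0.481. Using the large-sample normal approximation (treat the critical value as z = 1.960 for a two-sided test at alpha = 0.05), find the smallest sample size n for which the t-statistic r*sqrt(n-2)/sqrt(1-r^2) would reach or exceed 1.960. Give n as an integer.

r√(n−2)/√(1−r²) ≥ 1.960  ⇔  n−2 ≥ (1.960)²·(1−r²)/r²
(1−r²)/r² = (1−0.231361)/0.231361 = 3.3222
n ≥ 2 + 3.8416·3.3222 = 2 + 12.7626 = 14.7626
⌈14.7626⌉ = 15

15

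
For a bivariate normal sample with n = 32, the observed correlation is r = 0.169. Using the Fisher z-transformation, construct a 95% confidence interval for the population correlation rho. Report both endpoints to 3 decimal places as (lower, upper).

z_r = atanh(0.169) = 0.170637;  SE = 1/√(n−3) = 1/√29 = 0.185695
z-limits: 0.170637 ± 1.960·0.185695 = 0.170637 ± 0.363962 = [-0.193325, 0.534599]
ρ-limits: (tanh -0.193325, tanh 0.534599) = (-0.191, 0.489)

(-0.191, 0.489)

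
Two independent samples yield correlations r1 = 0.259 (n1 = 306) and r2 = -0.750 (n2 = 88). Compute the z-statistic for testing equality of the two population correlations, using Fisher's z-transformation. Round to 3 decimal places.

10.086

z1 = atanh(0.259) = 0.265036,  z2 = atanh(-0.750) = -0.972955
SE = √(1/(n1−3) + 1/(n2−3)) = √(1/303 + 1/85) = √(0.0033003 + 0.0117647) = √0.0150650 = 0.122740
z = (z1 − z2)/SE = (0.265036 − (-0.972955)) / 0.122740 = 1.237991 / 0.122740 = 10.086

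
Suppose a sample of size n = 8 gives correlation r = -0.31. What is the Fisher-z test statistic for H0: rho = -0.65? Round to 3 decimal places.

z_r = atanh(-0.31) = -0.320545,  z_0 = atanh(-0.65) = -0.775299
SE = 1/√(n−3) = 1/√5 = 0.447214
z = (z_r − z_0)/SE = (-0.320545 − (-0.775299)) / 0.447214 = 0.454754 / 0.447214 = 1.017

1.017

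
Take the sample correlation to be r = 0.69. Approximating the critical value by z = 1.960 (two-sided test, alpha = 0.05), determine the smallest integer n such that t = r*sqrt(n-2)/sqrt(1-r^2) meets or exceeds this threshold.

7

Need r·√(n−2)/√(1−r²) ≥ 1.960
√(n−2) ≥ 1.960·√(1−0.4761) / 0.69 = 1.960·0.723809 / 0.69 = 2.0560
n−2 ≥ 4.2271  ⇒  n ≥ 6.2271
Smallest integer n = 7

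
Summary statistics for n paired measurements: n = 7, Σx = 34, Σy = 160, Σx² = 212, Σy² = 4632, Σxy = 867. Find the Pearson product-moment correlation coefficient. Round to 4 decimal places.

0.4204

Numerator: nΣxy − (Σx)(Σy) = 7·867 − (34)(160) = 629
Denominator: √[(nΣx²−(Σx)²)(nΣy²−(Σy)²)]
  nΣx²−(Σx)² = 7·212 − 1156 = 328;  nΣy²−(Σy)² = 7·4632 − 25600 = 6824
  √(328·6824) = √2238272 = 1496.0856
r = 629 / 1496.0856 = 0.4204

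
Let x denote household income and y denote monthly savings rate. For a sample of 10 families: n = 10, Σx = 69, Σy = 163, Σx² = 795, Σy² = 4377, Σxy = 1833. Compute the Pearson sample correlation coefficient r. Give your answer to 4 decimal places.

0.9563

Numerator: nΣxy − (Σx)(Σy) = 10·1833 − (69)(163) = 7083
Denominator: √[(nΣx²−(Σx)²)(nΣy²−(Σy)²)]
  nΣx²−(Σx)² = 10·795 − 4761 = 3189;  nΣy²−(Σy)² = 10·4377 − 26569 = 17201
  √(3189·17201) = √54853989 = 7406.3479
r = 7083 / 7406.3479 = 0.9563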